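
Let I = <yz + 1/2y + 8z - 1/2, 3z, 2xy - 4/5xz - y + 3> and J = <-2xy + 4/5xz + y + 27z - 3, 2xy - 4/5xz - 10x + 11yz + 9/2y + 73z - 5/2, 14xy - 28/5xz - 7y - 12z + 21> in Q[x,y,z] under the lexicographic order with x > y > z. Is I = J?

No, the ideals differ.

For a fixed monomial order, each ideal has a unique reduced Gröbner basis; comparing bases decides equality.
Buchberger on the first generating set:
f_1 = yz + 1/2y + 8z - 1/2, LT = yz.
f_2 = 3z, LT = z.
f_3 = 2xy - 4/5xz - y + 3, LT = xy.

S(f_1,f_2): lcm = yz. S = 1/2y + 8z - 1/2.
  leading term y: no divisor's leading term divides it; move 1/2y to the remainder.
  leading term z: subtract (8/3)·f_2 from 8z - 1/2 → -1/2
  leading term 1: no divisor's leading term divides it; move -1/2 to the remainder.
  remainder 1/2y - 1/2 ≠ 0; add g_4 = 1/2y - 1/2 to the basis.

S(f_1,f_3): lcm = xyz. S = 1/2xy + 2/5xz^2 + 8xz - 1/2x + 1/2yz - 3/2z.
  leading term xy: subtract (1/4)·f_3 from 1/2xy + 2/5xz^2 + 8xz - 1/2x + 1/2yz - 3/2z → 2/5xz^2 + 41/5xz - 1/2x + 1/2yz + 1/4y - 3/2z - 3/4
  leading term xz^2: subtract (2/15xz)·f_2 from 2/5xz^2 + 41/5xz - 1/2x + 1/2yz + 1/4y - 3/2z - 3/4 → 41/5xz - 1/2x + 1/2yz + 1/4y - 3/2z - 3/4
  leading term xz: subtract (41/15x)·f_2 from 41/5xz - 1/2x + 1/2yz + 1/4y - 3/2z - 3/4 → -1/2x + 1/2yz + 1/4y - 3/2z - 3/4
  leading term x: no divisor's leading term divides it; move -1/2x to the remainder.
  leading term yz: subtract (1/2)·f_1 from 1/2yz + 1/4y - 3/2z - 3/4 → -11/2z - 1/2
  leading term z: subtract (-11/6)·f_2 from -11/2z - 1/2 → -1/2
  leading term 1: no divisor's leading term divides it; move -1/2 to the remainder.
  remainder -1/2x - 1/2 ≠ 0; add g_5 = -1/2x - 1/2 to the basis.

The other S-polynomials (S(f_2,f_3), S(f_1,g_4), S(f_2,g_4), S(f_3,g_4), S(f_1,g_5), S(f_2,g_5), S(f_3,g_5), S(g_4,g_5)) all reduce to 0 modulo the current basis, so we have a Gröbner basis.
Inter-reduce: drop elements whose leading term is divisible by another's, tail-reduce, and make monic.
Reduced Gröbner basis: {x + 1, y - 1, z}.

Buchberger on the second generating set:
h_1 = -2xy + 4/5xz + y + 27z - 3, LT = xy.
h_2 = 2xy - 4/5xz - 10x + 11yz + 9/2y + 73z - 5/2, LT = xy.
h_3 = 14xy - 28/5xz - 7y - 12z + 21, LT = xy.

S(h_1,h_2): lcm = xy. S = 5x - 11/2yz - 11/4y - 50z + 11/4.
  leading term x: no divisor's leading term divides it; move 5x to the remainder.
  leading term yz: no divisor's leading term divides it; move -11/2yz to the remainder.
  leading term y: no divisor's leading term divides it; move -11/4y to the remainder.
  leading term z: no divisor's leading term divides it; move -50z to the remainder.
  leading term 1: no divisor's leading term divides it; move 11/4 to the remainder.
  remainder 5x - 11/2yz - 11/4y - 50z + 11/4 ≠ 0; add k_4 = 5x - 11/2yz - 11/4y - 50z + 11/4 to the basis.

S(h_1,h_3): lcm = xy. S = -177/14z.
  leading term z: no divisor's leading term divides it; move -177/14z to the remainder.
  remainder -177/14z ≠ 0; add k_5 = -177/14z to the basis.

S(h_1,k_4): lcm = xy. S = -2/5xz + 11/10y^2z + 11/20y^2 + 10yz - 21/20y - 27/2z + 3/2.
  leading term xz: subtract (-2/25z)·k_4 from -2/5xz + 11/10y^2z + 11/20y^2 + 10yz - 21/20y - 27/2z + 3/2 → 11/10y^2z + 11/20y^2 - 11/25yz^2 + 489/50yz - 21/20y - 4z^2 - 332/25z + 3/2
  leading term y^2z: subtract (-77/885y^2)·k_5 from 11/10y^2z + 11/20y^2 - 11/25yz^2 + 489/50yz - 21/20y - 4z^2 - 332/25z + 3/2 → 11/20y^2 - 11/25yz^2 + 489/50yz - 21/20y - 4z^2 - 332/25z + 3/2
  leading term y^2: no divisor's leading term divides it; move 11/20y^2 to the remainder.
  leading term yz^2: subtract (154/4425yz)·k_5 from -11/25yz^2 + 489/50yz - 21/20y - 4z^2 - 332/25z + 3/2 → 489/50yz - 21/20y - 4z^2 - 332/25z + 3/2
  leading term yz: subtract (-1141/1475y)·k_5 from 489/50yz - 21/20y - 4z^2 - 332/25z + 3/2 → -21/20y - 4z^2 - 332/25z + 3/2
  leading term y: no divisor's leading term divides it; move -21/20y to the remainder.
  leading term z^2: subtract (56/177z)·k_5 from -4z^2 - 332/25z + 3/2 → -332/25z + 3/2
  leading term z: subtract (4648/4425)·k_5 from -332/25z + 3/2 → 3/2
  leading term 1: no divisor's leading term divides it; move 3/2 to the remainder.
  remainder 11/20y^2 - 21/20y + 3/2 ≠ 0; add k_6 = 11/20y^2 - 21/20y + 3/2 to the basis.

The other S-polynomials (S(h_2,h_3), S(h_2,k_4), S(h_3,k_4), S(h_1,k_5), S(h_2,k_5), S(h_3,k_5), S(k_4,k_5), S(h_1,k_6), S(h_2,k_6), S(h_3,k_6), S(k_4,k_6), S(k_5,k_6)) all reduce to 0 modulo the current basis, so we have a Gröbner basis.
Inter-reduce: drop elements whose leading term is divisible by another's, tail-reduce, and make monic.
Reduced Gröbner basis: {x - 11/20y + 11/20, y^2 - 21/11y + 30/11, z}.

Since the reduced bases disagree, the two ideals are not the same.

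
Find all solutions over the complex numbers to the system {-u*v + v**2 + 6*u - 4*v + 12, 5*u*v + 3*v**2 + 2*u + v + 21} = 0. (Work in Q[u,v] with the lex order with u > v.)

{(-3, 3), (-83/64 - sqrt(967)*I/64, 11/16 - sqrt(967)*I/16), (-83/64 + sqrt(967)*I/64, 11/16 + sqrt(967)*I/16)}

Compute a lex Gröbner basis by Buchberger's algorithm.
f_1 = -u*v + 6*u + v**2 - 4*v + 12, LT = u*v.
f_2 = 5*u*v + 2*u + 3*v**2 + v + 21, LT = u*v.

S(f_1,f_2): lcm = u*v. S = -32/5*u - 8/5*v**2 + 19/5*v - 81/5.
  leading term u: no divisor's leading term divides it; move -32/5*u to the remainder.
  leading term v**2: no divisor's leading term divides it; move -8/5*v**2 to the remainder.
  leading term v: no divisor's leading term divides it; move 19/5*v to the remainder.
  leading term 1: no divisor's leading term divides it; move -81/5 to the remainder.
  remainder -32/5*u - 8/5*v**2 + 19/5*v - 81/5 ≠ 0; add h_3 = -32/5*u - 8/5*v**2 + 19/5*v - 81/5 to the basis.

S(f_1,h_3): lcm = u*v. S = -6*u - 1/4*v**3 - 13/32*v**2 + 47/32*v - 12.
  leading term u: subtract (15/16)·h_3 from -6*u - 1/4*v**3 - 13/32*v**2 + 47/32*v - 12 → -1/4*v**3 + 35/32*v**2 - 67/32*v + 51/16
  leading term v**3: no divisor's leading term divides it; move -1/4*v**3 to the remainder.
  leading term v**2: no divisor's leading term divides it; move 35/32*v**2 to the remainder.
  leading term v: no divisor's leading term divides it; move -67/32*v to the remainder.
  leading term 1: no divisor's leading term divides it; move 51/16 to the remainder.
  remainder -1/4*v**3 + 35/32*v**2 - 67/32*v + 51/16 ≠ 0; add h_4 = -1/4*v**3 + 35/32*v**2 - 67/32*v + 51/16 to the basis.

The other S-polynomials (S(f_2,h_3), S(f_1,h_4), S(f_2,h_4), S(h_3,h_4)) all reduce to 0 modulo the current basis, so we have a Gröbner basis.
Inter-reduce: drop elements whose leading term is divisible by another's, tail-reduce, and make monic.
Reduced Gröbner basis: {u + 1/4*v**2 - 19/32*v + 81/32, v**3 - 35/8*v**2 + 67/8*v - 51/4}.

From the last basis element, v**3 - 35/8*v**2 + 67/8*v - 51/4 = 0, so v takes values in {3, 11/16 - sqrt(967)*I/16, 11/16 + sqrt(967)*I/16}. Each choice, substituted upward through the basis, yields the corresponding point(s) of the solution set.
  v = 3: the earlier basis element becomes u + 3 = 0, giving u = -3 — point (-3, 3).
  v = 11/16 - sqrt(967)*I/16: the earlier basis element becomes u + 83/64 + sqrt(967)*I/64 = 0, giving u = -83/64 - sqrt(967)*I/64 — point (-83/64 - sqrt(967)*I/64, 11/16 - sqrt(967)*I/16).
  v = 11/16 + sqrt(967)*I/16: the earlier basis element becomes u + 83/64 - sqrt(967)*I/64 = 0, giving u = -83/64 + sqrt(967)*I/64 — point (-83/64 + sqrt(967)*I/64, 11/16 + sqrt(967)*I/16).
Substituting each solution back into the original system confirms all equations vanish.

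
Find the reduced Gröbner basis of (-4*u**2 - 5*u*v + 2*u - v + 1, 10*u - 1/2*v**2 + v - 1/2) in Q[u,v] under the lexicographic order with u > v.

G = {u - 1/20*v**2 + 1/10*v - 1/20, v**4 + 21*v**3 - 54*v**2 + 141*v - 109}

This is the nonlinear analogue of row-reducing a linear system.

f_1 = -4*u**2 - 5*u*v + 2*u - v + 1, LT = u**2.
f_2 = 10*u - 1/2*v**2 + v - 1/2, LT = u.

S(f_1,f_2): lcm = u**2. S = 1/20*u*v**2 + 23/20*u*v - 9/20*u + 1/4*v - 1/4.
  reduce S modulo (f_1, f_2):
  remainder 1/400*v**4 + 21/400*v**3 - 27/200*v**2 + 141/400*v - 109/400 ≠ 0; add g_3 = 1/400*v**4 + 21/400*v**3 - 27/200*v**2 + 141/400*v - 109/400 to the basis.

The other S-polynomials (S(f_1,g_3), S(f_2,g_3)) all reduce to 0 modulo the current basis, so we have a Gröbner basis.
Inter-reduce: drop elements whose leading term is divisible by another's, tail-reduce, and make monic.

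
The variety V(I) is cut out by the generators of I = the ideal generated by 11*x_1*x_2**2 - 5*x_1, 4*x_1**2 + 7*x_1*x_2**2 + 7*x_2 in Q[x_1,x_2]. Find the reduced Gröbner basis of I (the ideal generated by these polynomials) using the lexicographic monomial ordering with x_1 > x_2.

f_1 = 11*x_1*x_2**2 - 5*x_1, LT = x_1*x_2**2.
f_2 = 4*x_1**2 + 7*x_1*x_2**2 + 7*x_2, LT = x_1**2.

S(f_1,f_2): lcm = x_1**2*x_2**2. S = -5/11*x_1**2 - 7/4*x_1*x_2**4 - 7/4*x_2**3.
  leading term x_1**2: subtract (-5/44)·f_2 from -5/11*x_1**2 - 7/4*x_1*x_2**4 - 7/4*x_2**3 → -7/4*x_1*x_2**4 + 35/44*x_1*x_2**2 - 7/4*x_2**3 + 35/44*x_2
  leading term x_1*x_2**4: subtract (-7/44*x_2**2)·f_1 from -7/4*x_1*x_2**4 + 35/44*x_1*x_2**2 - 7/4*x_2**3 + 35/44*x_2 → -7/4*x_2**3 + 35/44*x_2
  leading term x_2**3: no divisor's leading term divides it; move -7/4*x_2**3 to the remainder.
  leading term x_2: no divisor's leading term divides it; move 35/44*x_2 to the remainder.
  remainder -7/4*x_2**3 + 35/44*x_2 ≠ 0; add g_3 = -7/4*x_2**3 + 35/44*x_2 to the basis.

The other S-polynomials (S(f_1,g_3), S(f_2,g_3)) all reduce to 0 modulo the current basis, so we have a Gröbner basis.

G = {x_1**2 + 35/44*x_1 + 7/4*x_2, x_1*x_2**2 - 5/11*x_1, x_2**3 - 5/11*x_2}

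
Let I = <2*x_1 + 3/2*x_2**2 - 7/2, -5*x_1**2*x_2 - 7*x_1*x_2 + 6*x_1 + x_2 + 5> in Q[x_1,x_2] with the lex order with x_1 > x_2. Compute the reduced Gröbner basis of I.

G = {x_1 + 3/4*x_2**2 - 7/4, x_2**5 - 98/15*x_2**3 + 8/5*x_2**2 + 85/9*x_2 - 248/45}

This is the nonlinear analogue of row-reducing a linear system.

f_1 = 2*x_1 + 3/2*x_2**2 - 7/2, LT = x_1.
f_2 = -5*x_1**2*x_2 - 7*x_1*x_2 + 6*x_1 + x_2 + 5, LT = x_1**2*x_2.

S(f_1,f_2): lcm = x_1**2*x_2. S = 3/4*x_1*x_2**3 - 63/20*x_1*x_2 + 6/5*x_1 + 1/5*x_2 + 1.
  reduce S modulo (f_1, f_2):
  remainder -9/16*x_2**5 + 147/40*x_2**3 - 9/10*x_2**2 - 85/16*x_2 + 31/10 ≠ 0; add g_3 = -9/16*x_2**5 + 147/40*x_2**3 - 9/10*x_2**2 - 85/16*x_2 + 31/10 to the basis.

The other S-polynomials (S(f_1,g_3), S(f_2,g_3)) all reduce to 0 modulo the current basis, so we have a Gröbner basis.
Inter-reduce: drop elements whose leading term is divisible by another's, tail-reduce, and make monic.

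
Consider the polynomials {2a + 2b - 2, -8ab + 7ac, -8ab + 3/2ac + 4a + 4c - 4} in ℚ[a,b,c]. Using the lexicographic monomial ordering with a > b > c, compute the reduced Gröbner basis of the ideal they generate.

G = {a - 77/24c² + 101/24c - 1, b + 77/24c² - 101/24c, c³ - 157/77c² + 80/77c}

f_1 = 2a + 2b - 2, LT = a.
f_2 = -8ab + 7ac, LT = ab.
f_3 = -8ab + 3/2ac + 4a + 4c - 4, LT = ab.

S(f_1,f_2): lcm = ab. S = ⅞ac + b² - b.
  leading term ac: subtract (7/16c)·f_1 from ⅞ac + b² - b → b² - ⅞bc - b + ⅞c
  leading term b²: no divisor's leading term divides it; move b² to the remainder.
  leading term bc: no divisor's leading term divides it; move -⅞bc to the remainder.
  leading term b: no divisor's leading term divides it; move -b to the remainder.
  leading term c: no divisor's leading term divides it; move ⅞c to the remainder.
  remainder b² - ⅞bc - b + ⅞c ≠ 0; add g_4 = b² - ⅞bc - b + ⅞c to the basis.

S(f_1,f_3): lcm = ab. S = 3/16ac + ½a + b² - b + ½c - ½.
  leading term ac: subtract (3/32c)·f_1 from 3/16ac + ½a + b² - b + ½c - ½ → ½a + b² - 3/16bc - b + 11/16c - ½
  leading term a: subtract (¼)·f_1 from ½a + b² - 3/16bc - b + 11/16c - ½ → b² - 3/16bc - 3/2b + 11/16c
  leading term b²: subtract (1)·g_4 from b² - 3/16bc - 3/2b + 11/16c → 11/16bc - ½b - 3/16c
  leading term bc: no divisor's leading term divides it; move 11/16bc to the remainder.
  leading term b: no divisor's leading term divides it; move -½b to the remainder.
  leading term c: no divisor's leading term divides it; move -3/16c to the remainder.
  remainder 11/16bc - ½b - 3/16c ≠ 0; add g_5 = 11/16bc - ½b - 3/16c to the basis.

S(f_3,g_4): lcm = ab². S = 11/16abc + ½ab - ⅞ac - ½bc + ½b.
  leading term abc: subtract (11/32bc)·f_1 from 11/16abc + ½ab - ⅞ac - ½bc + ½b → ½ab - ⅞ac - 11/16b²c + 3/16bc + ½b
  leading term ab: subtract (¼b)·f_1 from ½ab - ⅞ac - 11/16b²c + 3/16bc + ½b → -⅞ac - 11/16b²c - ½b² + 3/16bc + b
  leading term ac: subtract (-7/16c)·f_1 from -⅞ac - 11/16b²c - ½b² + 3/16bc + b → -11/16b²c - ½b² + 17/16bc + b - ⅞c
  leading term b²c: subtract (-11/16c)·g_4 from -11/16b²c - ½b² + 17/16bc + b - ⅞c → -½b² - 77/128bc² + ⅜bc + b + 77/128c² - ⅞c
  leading term b²: subtract (-½)·g_4 from -½b² - 77/128bc² + ⅜bc + b + 77/128c² - ⅞c → -77/128bc² - 1/16bc + ½b + 77/128c² - 7/16c
  leading term bc²: subtract (-⅞c)·g_5 from -77/128bc² - 1/16bc + ½b + 77/128c² - 7/16c → -½bc + ½b + 7/16c² - 7/16c
  leading term bc: subtract (-8/11)·g_5 from -½bc + ½b + 7/16c² - 7/16c → 3/22b + 7/16c² - 101/176c
  leading term b: no divisor's leading term divides it; move 3/22b to the remainder.
  leading term c²: no divisor's leading term divides it; move 7/16c² to the remainder.
  leading term c: no divisor's leading term divides it; move -101/176c to the remainder.
  remainder 3/22b + 7/16c² - 101/176c ≠ 0; add g_6 = 3/22b + 7/16c² - 101/176c to the basis.

S(g_5,g_6): lcm = bc. S = -8/11b - 77/24c³ + 101/24c² - 3/11c.
  leading term b: subtract (-16/3)·g_6 from -8/11b - 77/24c³ + 101/24c² - 3/11c → -77/24c³ + 157/24c² - 10/3c
  leading term c³: no divisor's leading term divides it; move -77/24c³ to the remainder.
  leading term c²: no divisor's leading term divides it; move 157/24c² to the remainder.
  leading term c: no divisor's leading term divides it; move -10/3c to the remainder.
  remainder -77/24c³ + 157/24c² - 10/3c ≠ 0; add g_7 = -77/24c³ + 157/24c² - 10/3c to the basis.

The other S-polynomials (S(f_2,f_3), S(f_1,g_4), S(f_2,g_4), S(f_1,g_5), S(f_2,g_5), S(f_3,g_5), S(g_4,g_5), S(f_1,g_6), S(f_2,g_6), S(f_3,g_6), S(g_4,g_6), S(f_1,g_7), S(f_2,g_7), S(f_3,g_7), S(g_4,g_7), S(g_5,g_7), S(g_6,g_7)) all reduce to 0 modulo the current basis, so we have a Gröbner basis.
Inter-reduce: drop elements whose leading term is divisible by another's, tail-reduce, and make monic.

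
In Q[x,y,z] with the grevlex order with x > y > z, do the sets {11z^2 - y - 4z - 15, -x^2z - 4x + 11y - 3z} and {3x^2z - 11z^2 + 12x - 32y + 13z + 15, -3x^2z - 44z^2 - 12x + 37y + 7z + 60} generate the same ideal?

Yes, the ideals are equal.

Two ideals are equal iff their reduced Gröbner bases coincide (the reduced basis is unique for a fixed ordering).
Buchberger on the first generating set:
f_1 = 11z^2 - y - 4z - 15, LT = z^2.
f_2 = -x^2z - 4x + 11y - 3z, LT = x^2z.

S(f_1,f_2): lcm = x^2z^2. S = -1/11x^2y - 4/11x^2z - 15/11x^2 - 4xz + 11yz - 3z^2.
  reduce S modulo (f_1, f_2):
  remainder -1/11x^2y - 15/11x^2 - 4xz + 11yz + 16/11x - 47/11y - 45/11 ≠ 0; add g_3 = -1/11x^2y - 15/11x^2 - 4xz + 11yz + 16/11x - 47/11y - 45/11 to the basis.

The other S-polynomials (S(f_1,g_3), S(f_2,g_3)) all reduce to 0 modulo the current basis, so we have a Gröbner basis.
Inter-reduce: drop elements whose leading term is divisible by another's, tail-reduce, and make monic.
Reduced Gröbner basis: {x^2y + 15x^2 + 44xz - 121yz - 16x + 47y + 45, x^2z + 4x - 11y + 3z, z^2 - 1/11y - 4/11z - 15/11}.

Buchberger on the second generating set:
h_1 = 3x^2z - 11z^2 + 12x - 32y + 13z + 15, LT = x^2z.
h_2 = -3x^2z - 44z^2 - 12x + 37y + 7z + 60, LT = x^2z.

S(h_1,h_2): lcm = x^2z. S = -55/3z^2 + 5/3y + 20/3z + 25.
  reduce S modulo (h_1, h_2):
  remainder -55/3z^2 + 5/3y + 20/3z + 25 ≠ 0; add k_3 = -55/3z^2 + 5/3y + 20/3z + 25 to the basis.

S(h_1,k_3): lcm = x^2z^2. S = 1/11x^2y + 4/11x^2z - 11/3z^3 + 15/11x^2 + 4xz - 32/3yz + 13/3z^2 + 5z.
  reduce S modulo (h_1, h_2, k_3):
  remainder 1/11x^2y + 15/11x^2 + 4xz - 11yz - 16/11x + 47/11y + 45/11 ≠ 0; add k_4 = 1/11x^2y + 15/11x^2 + 4xz - 11yz - 16/11x + 47/11y + 45/11 to the basis.

The other S-polynomials (S(h_2,k_3), S(h_1,k_4), S(h_2,k_4), S(k_3,k_4)) all reduce to 0 modulo the current basis, so we have a Gröbner basis.
Inter-reduce: drop elements whose leading term is divisible by another's, tail-reduce, and make monic.
Reduced Gröbner basis: {x^2y + 15x^2 + 44xz - 121yz - 16x + 47y + 45, x^2z + 4x - 11y + 3z, z^2 - 1/11y - 4/11z - 15/11}.

Same reduced basis, so the two generating sets span the same ideal.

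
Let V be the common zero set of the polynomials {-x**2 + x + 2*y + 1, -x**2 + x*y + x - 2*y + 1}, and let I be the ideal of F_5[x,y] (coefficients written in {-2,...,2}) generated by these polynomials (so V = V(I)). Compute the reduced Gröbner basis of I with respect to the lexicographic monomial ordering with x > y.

G = {x**2 - x - 2*y - 1, x*y + y, y**2 + 2*y}

f_1 = -x**2 + x + 2*y + 1, LT = x**2.
f_2 = -x**2 + x*y + x - 2*y + 1, LT = x**2.

S(f_1,f_2): lcm = x**2. S = x*y + y.
  leading term x*y: no divisor's leading term divides it; move x*y to the remainder.
  leading term y: no divisor's leading term divides it; move y to the remainder.
  remainder x*y + y ≠ 0; add g_3 = x*y + y to the basis.

S(f_1,g_3): lcm = x**2*y. S = -2*x*y - 2*y**2 - y.
  leading term x*y: subtract (-2)·g_3 from -2*x*y - 2*y**2 - y → -2*y**2 + y
  leading term y**2: no divisor's leading term divides it; move -2*y**2 to the remainder.
  leading term y: no divisor's leading term divides it; move y to the remainder.
  remainder -2*y**2 + y ≠ 0; add g_4 = -2*y**2 + y to the basis.

S(f_2,g_3): lcm = x**2*y. S = -x*y**2 - 2*x*y + 2*y**2 - y.
  leading term x*y**2: subtract (-y)·g_3 from -x*y**2 - 2*x*y + 2*y**2 - y → -2*x*y - 2*y**2 - y
  leading term x*y: subtract (-2)·g_3 from -2*x*y - 2*y**2 - y → -2*y**2 + y
  leading term y**2: subtract (1)·g_4 from -2*y**2 + y → 0
  remainder 0.

S(f_1,g_4): leading monomials are coprime, so the S-polynomial reduces to 0 (Buchberger's first criterion).
S(f_2,g_4): leading monomials are coprime, so the S-polynomial reduces to 0 (Buchberger's first criterion).
S(g_3,g_4): lcm = x*y**2. S = -2*x*y + y**2.
  leading term x*y: subtract (-2)·g_3 from -2*x*y + y**2 → y**2 + 2*y
  leading term y**2: subtract (2)·g_4 from y**2 + 2*y → 0
  remainder 0.

Every S-polynomial of the final basis reduces to 0, so we have a Gröbner basis.
Inter-reduce: drop elements whose leading term is divisible by another's, tail-reduce, and make monic.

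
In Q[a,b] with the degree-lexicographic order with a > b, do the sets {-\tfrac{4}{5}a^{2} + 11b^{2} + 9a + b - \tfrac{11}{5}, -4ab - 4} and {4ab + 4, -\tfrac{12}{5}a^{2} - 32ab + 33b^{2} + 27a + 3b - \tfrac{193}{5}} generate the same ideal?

For a fixed monomial order, each ideal has a unique reduced Gröbner basis; comparing bases decides equality.
Buchberger on the first generating set:
f_1 = -\tfrac{4}{5}a^{2} + 11b^{2} + 9a + b - \tfrac{11}{5}, LT = a^{2}.
f_2 = -4ab - 4, LT = ab.

S(f_1,f_2): lcm = a^{2}b. S = -\tfrac{55}{4}b^{3} - \tfrac{45}{4}ab - \tfrac{5}{4}b^{2} - a + \tfrac{11}{4}b.
  leading term b^{3}: no divisor's leading term divides it; move -\tfrac{55}{4}b^{3} to the remainder.
  leading term ab: subtract (\tfrac{45}{16})·f_2 from -\tfrac{45}{4}ab - \tfrac{5}{4}b^{2} - a + \tfrac{11}{4}b → -\tfrac{5}{4}b^{2} - a + \tfrac{11}{4}b + \tfrac{45}{4}
  leading term b^{2}: no divisor's leading term divides it; move -\tfrac{5}{4}b^{2} to the remainder.
  leading term a: no divisor's leading term divides it; move -a to the remainder.
  leading term b: no divisor's leading term divides it; move \tfrac{11}{4}b to the remainder.
  leading term 1: no divisor's leading term divides it; move \tfrac{45}{4} to the remainder.
  remainder -\tfrac{55}{4}b^{3} - \tfrac{5}{4}b^{2} - a + \tfrac{11}{4}b + \tfrac{45}{4} ≠ 0; add g_3 = -\tfrac{55}{4}b^{3} - \tfrac{5}{4}b^{2} - a + \tfrac{11}{4}b + \tfrac{45}{4} to the basis.

S(f_1,g_3): leading monomials are coprime, so the S-polynomial reduces to 0 (Buchberger's first criterion).
S(f_2,g_3): lcm = ab^{3}. S = -\tfrac{1}{11}ab^{2} - \tfrac{4}{55}a^{2} + \tfrac{1}{5}ab + b^{2} + \tfrac{9}{11}a.
  leading term ab^{2}: subtract (\tfrac{1}{44}b)·f_2 from -\tfrac{1}{11}ab^{2} - \tfrac{4}{55}a^{2} + \tfrac{1}{5}ab + b^{2} + \tfrac{9}{11}a → -\tfrac{4}{55}a^{2} + \tfrac{1}{5}ab + b^{2} + \tfrac{9}{11}a + \tfrac{1}{11}b
  leading term a^{2}: subtract (\tfrac{1}{11})·f_1 from -\tfrac{4}{55}a^{2} + \tfrac{1}{5}ab + b^{2} + \tfrac{9}{11}a + \tfrac{1}{11}b → \tfrac{1}{5}ab + \tfrac{1}{5}
  leading term ab: subtract (-\tfrac{1}{20})·f_2 from \tfrac{1}{5}ab + \tfrac{1}{5} → 0
  remainder 0.

Every S-polynomial of the final basis reduces to 0, so we have a Gröbner basis.
Inter-reduce: drop elements whose leading term is divisible by another's, tail-reduce, and make monic.
Reduced Gröbner basis: {b^{3} + \tfrac{1}{11}b^{2} + \tfrac{4}{55}a - \tfrac{1}{5}b - \tfrac{9}{11}, a^{2} - \tfrac{55}{4}b^{2} - \tfrac{45}{4}a - \tfrac{5}{4}b + \tfrac{11}{4}, ab + 1}.

Buchberger on the second generating set:
h_1 = 4ab + 4, LT = ab.
h_2 = -\tfrac{12}{5}a^{2} - 32ab + 33b^{2} + 27a + 3b - \tfrac{193}{5}, LT = a^{2}.

S(h_1,h_2): lcm = a^{2}b. S = -\tfrac{40}{3}ab^{2} + \tfrac{55}{4}b^{3} + \tfrac{45}{4}ab + \tfrac{5}{4}b^{2} + a - \tfrac{193}{12}b.
  leading term ab^{2}: subtract (-\tfrac{10}{3}b)·h_1 from -\tfrac{40}{3}ab^{2} + \tfrac{55}{4}b^{3} + \tfrac{45}{4}ab + \tfrac{5}{4}b^{2} + a - \tfrac{193}{12}b → \tfrac{55}{4}b^{3} + \tfrac{45}{4}ab + \tfrac{5}{4}b^{2} + a - \tfrac{11}{4}b
  leading term b^{3}: no divisor's leading term divides it; move \tfrac{55}{4}b^{3} to the remainder.
  leading term ab: subtract (\tfrac{45}{16})·h_1 from \tfrac{45}{4}ab + \tfrac{5}{4}b^{2} + a - \tfrac{11}{4}b → \tfrac{5}{4}b^{2} + a - \tfrac{11}{4}b - \tfrac{45}{4}
  leading term b^{2}: no divisor's leading term divides it; move \tfrac{5}{4}b^{2} to the remainder.
  leading term a: no divisor's leading term divides it; move a to the remainder.
  leading term b: no divisor's leading term divides it; move -\tfrac{11}{4}b to the remainder.
  leading term 1: no divisor's leading term divides it; move -\tfrac{45}{4} to the remainder.
  remainder \tfrac{55}{4}b^{3} + \tfrac{5}{4}b^{2} + a - \tfrac{11}{4}b - \tfrac{45}{4} ≠ 0; add k_3 = \tfrac{55}{4}b^{3} + \tfrac{5}{4}b^{2} + a - \tfrac{11}{4}b - \tfrac{45}{4} to the basis.

S(h_1,k_3): lcm = ab^{3}. S = -\tfrac{1}{11}ab^{2} - \tfrac{4}{55}a^{2} + \tfrac{1}{5}ab + b^{2} + \tfrac{9}{11}a.
  leading term ab^{2}: subtract (-\tfrac{1}{44}b)·h_1 from -\tfrac{1}{11}ab^{2} - \tfrac{4}{55}a^{2} + \tfrac{1}{5}ab + b^{2} + \tfrac{9}{11}a → -\tfrac{4}{55}a^{2} + \tfrac{1}{5}ab + b^{2} + \tfrac{9}{11}a + \tfrac{1}{11}b
  leading term a^{2}: subtract (\tfrac{1}{33})·h_2 from -\tfrac{4}{55}a^{2} + \tfrac{1}{5}ab + b^{2} + \tfrac{9}{11}a + \tfrac{1}{11}b → \tfrac{193}{165}ab + \tfrac{193}{165}
  leading term ab: subtract (\tfrac{193}{660})·h_1 from \tfrac{193}{165}ab + \tfrac{193}{165} → 0
  remainder 0.

S(h_2,k_3): leading monomials are coprime, so the S-polynomial reduces to 0 (Buchberger's first criterion).
Every S-polynomial of the final basis reduces to 0, so we have a Gröbner basis.
Inter-reduce: drop elements whose leading term is divisible by another's, tail-reduce, and make monic.
Reduced Gröbner basis: {b^{3} + \tfrac{1}{11}b^{2} + \tfrac{4}{55}a - \tfrac{1}{5}b - \tfrac{9}{11}, a^{2} - \tfrac{55}{4}b^{2} - \tfrac{45}{4}a - \tfrac{5}{4}b + \tfrac{11}{4}, ab + 1}.

Same reduced basis, so the two generating sets span the same ideal.
The choice of monomial ordering does not affect the verdict — as long as both bases are computed under the same ordering, their equality decides ideal equality.

Yes, the ideals are equal.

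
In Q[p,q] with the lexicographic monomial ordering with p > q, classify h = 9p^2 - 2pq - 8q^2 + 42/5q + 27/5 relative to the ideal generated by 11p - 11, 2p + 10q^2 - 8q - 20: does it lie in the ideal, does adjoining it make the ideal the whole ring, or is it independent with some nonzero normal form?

First compute the reduced Gröbner basis of I by Buchberger's algorithm.
f_1 = 11p - 11, LT = p.
f_2 = 2p + 10q^2 - 8q - 20, LT = p.

S(f_1,f_2): lcm = p. S = -5q^2 + 4q + 9.
  leading term q^2: no divisor's leading term divides it; move -5q^2 to the remainder.
  leading term q: no divisor's leading term divides it; move 4q to the remainder.
  leading term 1: no divisor's leading term divides it; move 9 to the remainder.
  remainder -5q^2 + 4q + 9 ≠ 0; add k_3 = -5q^2 + 4q + 9 to the basis.

The other S-polynomials (S(f_1,k_3), S(f_2,k_3)) all reduce to 0 modulo the current basis, so we have a Gröbner basis.
Inter-reduce: drop elements whose leading term is divisible by another's, tail-reduce, and make monic.
Reduced Gröbner basis: {p - 1, q^2 - 4/5q - 9/5}.
Label its elements g_1 = p - 1, g_2 = q^2 - 4/5q - 9/5.

Reduce h = 9p^2 - 2pq - 8q^2 + 42/5q + 27/5 modulo G:
  leading term p^2: subtract (9p)·g_1 from 9p^2 - 2pq - 8q^2 + 42/5q + 27/5 → -2pq + 9p - 8q^2 + 42/5q + 27/5
  leading term pq: subtract (-2q)·g_1 from -2pq + 9p - 8q^2 + 42/5q + 27/5 → 9p - 8q^2 + 32/5q + 27/5
  leading term p: subtract (9)·g_1 from 9p - 8q^2 + 32/5q + 27/5 → -8q^2 + 32/5q + 72/5
  leading term q^2: subtract (-8)·g_2 from -8q^2 + 32/5q + 72/5 → 0
  normal form = 0.
Since the normal form is 0, h ∈ I.

Ideal membership is decidable via reduction modulo a Gröbner basis.

9p^2 - 2pq - 8q^2 + 42/5q + 27/5 lies in I (it reduces to 0).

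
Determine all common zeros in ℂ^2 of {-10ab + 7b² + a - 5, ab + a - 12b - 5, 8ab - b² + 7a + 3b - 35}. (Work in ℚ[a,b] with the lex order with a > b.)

{(5, 0)}

Compute a lex Gröbner basis by Buchberger's algorithm.
f_1 = -10ab + a + 7b² - 5, LT = ab.
f_2 = ab + a - 12b - 5, LT = ab.
f_3 = 8ab + 7a - b² + 3b - 35, LT = ab.

S(f_1,f_2): lcm = ab. S = -11/10a - 7/10b² + 12b + 11/2.
  leading term a: no divisor's leading term divides it; move -11/10a to the remainder.
  leading term b²: no divisor's leading term divides it; move -7/10b² to the remainder.
  leading term b: no divisor's leading term divides it; move 12b to the remainder.
  leading term 1: no divisor's leading term divides it; move 11/2 to the remainder.
  remainder -11/10a - 7/10b² + 12b + 11/2 ≠ 0; add h_4 = -11/10a - 7/10b² + 12b + 11/2 to the basis.

S(f_1,f_3): lcm = ab. S = -39/40a - 23/40b² - ⅜b + 39/8.
  leading term a: subtract (39/44)·h_4 from -39/40a - 23/40b² - ⅜b + 39/8 → 1/22b² - 969/88b
  leading term b²: no divisor's leading term divides it; move 1/22b² to the remainder.
  leading term b: no divisor's leading term divides it; move -969/88b to the remainder.
  remainder 1/22b² - 969/88b ≠ 0; add h_5 = 1/22b² - 969/88b to the basis.

S(f_1,h_4): lcm = ab. S = -1/10a - 7/11b³ + 1123/110b² + 5b + ½.
  leading term a: subtract (1/11)·h_4 from -1/10a - 7/11b³ + 1123/110b² + 5b + ½ → -7/11b³ + 113/11b² + 43/11b
  leading term b³: subtract (-14b)·h_5 from -7/11b³ + 113/11b² + 43/11b → -6331/44b² + 43/11b
  leading term b²: subtract (-6331/2)·h_5 from -6331/44b² + 43/11b → -557641/16b
  leading term b: no divisor's leading term divides it; move -557641/16b to the remainder.
  remainder -557641/16b ≠ 0; add h_6 = -557641/16b to the basis.

The other S-polynomials (S(f_2,f_3), S(f_2,h_4), S(f_3,h_4), S(f_1,h_5), S(f_2,h_5), S(f_3,h_5), S(h_4,h_5), S(f_1,h_6), S(f_2,h_6), S(f_3,h_6), S(h_4,h_6), S(h_5,h_6)) all reduce to 0 modulo the current basis, so we have a Gröbner basis.
Inter-reduce: drop elements whose leading term is divisible by another's, tail-reduce, and make monic.
Reduced Gröbner basis: {a - 5, b}.

A lex Gröbner basis eliminates variables successively. Here b depends only on b, with roots {0}; lifting each root through the earlier basis elements recovers the full solutions.
  b = 0: the earlier basis element becomes a - 5 = 0, giving a = 5 — point (5, 0).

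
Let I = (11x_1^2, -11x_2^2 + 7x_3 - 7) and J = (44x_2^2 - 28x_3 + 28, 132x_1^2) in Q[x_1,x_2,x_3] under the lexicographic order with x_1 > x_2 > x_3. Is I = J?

For a fixed monomial order, each ideal has a unique reduced Gröbner basis; comparing bases decides equality.
Buchberger on the first generating set:
f_1 = 11x_1^2, LT = x_1^2.
f_2 = -11x_2^2 + 7x_3 - 7, LT = x_2^2.

The S-polynomials (S(f_1,f_2)) all reduce to 0 modulo the current basis, so we have a Gröbner basis.
Inter-reduce: drop elements whose leading term is divisible by another's, tail-reduce, and make monic.
Reduced Gröbner basis: {x_1^2, x_2^2 - 7/11x_3 + 7/11}.

Buchberger on the second generating set:
h_1 = 44x_2^2 - 28x_3 + 28, LT = x_2^2.
h_2 = 132x_1^2, LT = x_1^2.

The S-polynomials (S(h_1,h_2)) all reduce to 0 modulo the current basis, so we have a Gröbner basis.
Inter-reduce: drop elements whose leading term is divisible by another's, tail-reduce, and make monic.
Reduced Gröbner basis: {x_1^2, x_2^2 - 7/11x_3 + 7/11}.

Same reduced basis, so the two generating sets span the same ideal.

Yes, the ideals are equal.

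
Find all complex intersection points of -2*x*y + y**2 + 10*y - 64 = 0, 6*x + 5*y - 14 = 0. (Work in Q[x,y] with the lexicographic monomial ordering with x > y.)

Compute a lex Gröbner basis by Buchberger's algorithm.
f_1 = -2*x*y + y**2 + 10*y - 64, LT = x*y.
f_2 = 6*x + 5*y - 14, LT = x.

S(f_1,f_2): lcm = x*y. S = -4/3*y**2 - 8/3*y + 32.
  reduce S modulo (f_1, f_2):
  remainder -4/3*y**2 - 8/3*y + 32 ≠ 0; add h_3 = -4/3*y**2 - 8/3*y + 32 to the basis.

The other S-polynomials (S(f_1,h_3), S(f_2,h_3)) all reduce to 0 modulo the current basis, so we have a Gröbner basis.
Inter-reduce: drop elements whose leading term is divisible by another's, tail-reduce, and make monic.
Reduced Gröbner basis: {x + 5/6*y - 7/3, y**2 + 2*y - 24}.

The lex basis is triangular: the last element involves only y. Solving y**2 + 2*y - 24 = 0 gives y ∈ {-6, 4}; substituting each value into the earlier elements determines the remaining variables.
  y = -6: the earlier basis element becomes x - 22/3 = 0, giving x = 22/3 — point (22/3, -6).
  y = 4: the earlier basis element becomes x + 1 = 0, giving x = -1 — point (-1, 4).
This is the nonlinear analogue of row-reducing a linear system.

{(22/3, -6), (-1, 4)}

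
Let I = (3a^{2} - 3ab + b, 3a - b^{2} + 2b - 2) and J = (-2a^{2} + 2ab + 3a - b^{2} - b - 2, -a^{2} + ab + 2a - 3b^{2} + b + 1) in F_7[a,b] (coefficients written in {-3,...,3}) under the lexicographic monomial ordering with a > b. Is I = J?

Since reduced Gröbner bases are canonical representatives of ideals under a given ordering, it suffices to compute and compare them.
Buchberger on the first generating set:
f_1 = 3a^{2} - 3ab + b, LT = a^{2}.
f_2 = 3a - b^{2} + 2b - 2, LT = a.

S(f_1,f_2): lcm = a^{2}. S = -2ab^{2} + 3ab + 3a - 2b.
  leading term ab^{2}: subtract (-3b^{2})·f_2 from -2ab^{2} + 3ab + 3a - 2b → 3ab + 3a - 3b^{4} - b^{3} + b^{2} - 2b
  leading term ab: subtract (b)·f_2 from 3ab + 3a - 3b^{4} - b^{3} + b^{2} - 2b → 3a - 3b^{4} - b^{2}
  leading term a: subtract (1)·f_2 from 3a - 3b^{4} - b^{2} → -3b^{4} - 2b + 2
  leading term b^{4}: no divisor's leading term divides it; move -3b^{4} to the remainder.
  leading term b: no divisor's leading term divides it; move -2b to the remainder.
  leading term 1: no divisor's leading term divides it; move 2 to the remainder.
  remainder -3b^{4} - 2b + 2 ≠ 0; add g_3 = -3b^{4} - 2b + 2 to the basis.

The other S-polynomials (S(f_1,g_3), S(f_2,g_3)) all reduce to 0 modulo the current basis, so we have a Gröbner basis.
Inter-reduce: drop elements whose leading term is divisible by another's, tail-reduce, and make monic.
Reduced Gröbner basis: {a + 2b^{2} + 3b - 3, b^{4} + 3b - 3}.

Buchberger on the second generating set:
h_1 = -2a^{2} + 2ab + 3a - b^{2} - b - 2, LT = a^{2}.
h_2 = -a^{2} + ab + 2a - 3b^{2} + b + 1, LT = a^{2}.

S(h_1,h_2): lcm = a^{2}. S = -3a + b^{2} - 2b + 2.
  leading term a: no divisor's leading term divides it; move -3a to the remainder.
  leading term b^{2}: no divisor's leading term divides it; move b^{2} to the remainder.
  leading term b: no divisor's leading term divides it; move -2b to the remainder.
  leading term 1: no divisor's leading term divides it; move 2 to the remainder.
  remainder -3a + b^{2} - 2b + 2 ≠ 0; add k_3 = -3a + b^{2} - 2b + 2 to the basis.

S(h_1,k_3): lcm = a^{2}. S = -2ab^{2} + 3ab - 2a - 3b^{2} - 3b + 1.
  leading term ab^{2}: subtract (3b^{2})·k_3 from -2ab^{2} + 3ab - 2a - 3b^{2} - 3b + 1 → 3ab - 2a - 3b^{4} - b^{3} - 2b^{2} - 3b + 1
  leading term ab: subtract (-b)·k_3 from 3ab - 2a - 3b^{4} - b^{3} - 2b^{2} - 3b + 1 → -2a - 3b^{4} + 3b^{2} - b + 1
  leading term a: subtract (3)·k_3 from -2a - 3b^{4} + 3b^{2} - b + 1 → -3b^{4} - 2b + 2
  leading term b^{4}: no divisor's leading term divides it; move -3b^{4} to the remainder.
  leading term b: no divisor's leading term divides it; move -2b to the remainder.
  leading term 1: no divisor's leading term divides it; move 2 to the remainder.
  remainder -3b^{4} - 2b + 2 ≠ 0; add k_4 = -3b^{4} - 2b + 2 to the basis.

The other S-polynomials (S(h_2,k_3), S(h_1,k_4), S(h_2,k_4), S(k_3,k_4)) all reduce to 0 modulo the current basis, so we have a Gröbner basis.
Inter-reduce: drop elements whose leading term is divisible by another's, tail-reduce, and make monic.
Reduced Gröbner basis: {a + 2b^{2} + 3b - 3, b^{4} + 3b - 3}.

These coincide, so the ideals are equal.
The same test decides containment: I ⊆ J iff every generator of I reduces to 0 modulo a Gröbner basis of J.

Yes, the ideals are equal.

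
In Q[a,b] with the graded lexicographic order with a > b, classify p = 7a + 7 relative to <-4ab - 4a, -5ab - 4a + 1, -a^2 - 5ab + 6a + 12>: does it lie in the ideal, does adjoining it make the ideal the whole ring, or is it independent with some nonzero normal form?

7a + 7 lies in I (it reduces to 0).

First compute the reduced Gröbner basis of I by Buchberger's algorithm.
f_1 = -4ab - 4a, LT = ab.
f_2 = -5ab - 4a + 1, LT = ab.
f_3 = -a^2 - 5ab + 6a + 12, LT = a^2.

S(f_1,f_2): lcm = ab. S = 1/5a + 1/5.
  leading term a: no divisor's leading term divides it; move 1/5a to the remainder.
  leading term 1: no divisor's leading term divides it; move 1/5 to the remainder.
  remainder 1/5a + 1/5 ≠ 0; add h_4 = 1/5a + 1/5 to the basis.

S(f_1,f_3): lcm = a^2b. S = -5ab^2 + a^2 + 6ab + 12b.
  leading term ab^2: subtract (5/4b)·f_1 from -5ab^2 + a^2 + 6ab + 12b → a^2 + 11ab + 12b
  leading term a^2: subtract (-1)·f_3 from a^2 + 11ab + 12b → 6ab + 6a + 12b + 12
  leading term ab: subtract (-3/2)·f_1 from 6ab + 6a + 12b + 12 → 12b + 12
  leading term b: no divisor's leading term divides it; move 12b to the remainder.
  leading term 1: no divisor's leading term divides it; move 12 to the remainder.
  remainder 12b + 12 ≠ 0; add h_5 = 12b + 12 to the basis.

The other S-polynomials (S(f_2,f_3), S(f_1,h_4), S(f_2,h_4), S(f_3,h_4), S(f_1,h_5), S(f_2,h_5), S(f_3,h_5), S(h_4,h_5)) all reduce to 0 modulo the current basis, so we have a Gröbner basis.
Inter-reduce: drop elements whose leading term is divisible by another's, tail-reduce, and make monic.
Reduced Gröbner basis: {a + 1, b + 1}.
Label its elements g_1 = a + 1, g_2 = b + 1.

Reduce p = 7a + 7 modulo G:
  leading term a: subtract (7)·g_1 from 7a + 7 → 0
  normal form = 0.
Since the normal form is 0, p ∈ I.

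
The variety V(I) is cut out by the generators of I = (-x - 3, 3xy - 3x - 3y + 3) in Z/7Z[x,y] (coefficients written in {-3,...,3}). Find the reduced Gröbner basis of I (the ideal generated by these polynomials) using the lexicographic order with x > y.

f_1 = -x - 3, LT = x.
f_2 = 3xy - 3x - 3y + 3, LT = xy.

S(f_1,f_2): lcm = xy. S = x - 3y - 1.
  leading term x: subtract (-1)·f_1 from x - 3y - 1 → -3y + 3
  leading term y: no divisor's leading term divides it; move -3y to the remainder.
  leading term 1: no divisor's leading term divides it; move 3 to the remainder.
  remainder -3y + 3 ≠ 0; add g_3 = -3y + 3 to the basis.

The other S-polynomials (S(f_1,g_3), S(f_2,g_3)) all reduce to 0 modulo the current basis, so we have a Gröbner basis.
Inter-reduce: drop elements whose leading term is divisible by another's, tail-reduce, and make monic.

G = {x + 3, y - 1}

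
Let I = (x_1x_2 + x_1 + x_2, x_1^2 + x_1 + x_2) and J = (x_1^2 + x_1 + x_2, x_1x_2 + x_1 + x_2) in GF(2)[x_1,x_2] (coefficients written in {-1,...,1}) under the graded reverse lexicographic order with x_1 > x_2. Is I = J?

Equality of ideals is decidable: compute both reduced Gröbner bases (unique for the ordering) and check whether they agree.
Buchberger on the first generating set:
f_1 = x_1x_2 + x_1 + x_2, LT = x_1x_2.
f_2 = x_1^2 + x_1 + x_2, LT = x_1^2.

S(f_1,f_2): lcm = x_1^2x_2. S = x_1^2 + x_2^2.
  reduce S modulo (f_1, f_2):
  remainder x_2^2 + x_1 + x_2 ≠ 0; add g_3 = x_2^2 + x_1 + x_2 to the basis.

The other S-polynomials (S(f_1,g_3), S(f_2,g_3)) all reduce to 0 modulo the current basis, so we have a Gröbner basis.
Inter-reduce: drop elements whose leading term is divisible by another's, tail-reduce, and make monic.
Reduced Gröbner basis: {x_1^2 + x_1 + x_2, x_1x_2 + x_1 + x_2, x_2^2 + x_1 + x_2}.

Buchberger on the second generating set:
h_1 = x_1^2 + x_1 + x_2, LT = x_1^2.
h_2 = x_1x_2 + x_1 + x_2, LT = x_1x_2.

S(h_1,h_2): lcm = x_1^2x_2. S = x_1^2 + x_2^2.
  reduce S modulo (h_1, h_2):
  remainder x_2^2 + x_1 + x_2 ≠ 0; add k_3 = x_2^2 + x_1 + x_2 to the basis.

The other S-polynomials (S(h_1,k_3), S(h_2,k_3)) all reduce to 0 modulo the current basis, so we have a Gröbner basis.
Inter-reduce: drop elements whose leading term is divisible by another's, tail-reduce, and make monic.
Reduced Gröbner basis: {x_1^2 + x_1 + x_2, x_1x_2 + x_1 + x_2, x_2^2 + x_1 + x_2}.

The two bases agree; hence the ideals are identical.

Yes, the ideals are equal.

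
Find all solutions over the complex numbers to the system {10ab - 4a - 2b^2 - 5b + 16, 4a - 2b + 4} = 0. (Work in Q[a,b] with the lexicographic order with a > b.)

Compute a lex Gröbner basis by Buchberger's algorithm.
f_1 = 10ab - 4a - 2b^2 - 5b + 16, LT = ab.
f_2 = 4a - 2b + 4, LT = a.

S(f_1,f_2): lcm = ab. S = -2/5a + 3/10b^2 - 3/2b + 8/5.
  leading term a: subtract (-1/10)·f_2 from -2/5a + 3/10b^2 - 3/2b + 8/5 → 3/10b^2 - 17/10b + 2
  leading term b^2: no divisor's leading term divides it; move 3/10b^2 to the remainder.
  leading term b: no divisor's leading term divides it; move -17/10b to the remainder.
  leading term 1: no divisor's leading term divides it; move 2 to the remainder.
  remainder 3/10b^2 - 17/10b + 2 ≠ 0; add h_3 = 3/10b^2 - 17/10b + 2 to the basis.

The other S-polynomials (S(f_1,h_3), S(f_2,h_3)) all reduce to 0 modulo the current basis, so we have a Gröbner basis.
Inter-reduce: drop elements whose leading term is divisible by another's, tail-reduce, and make monic.
Reduced Gröbner basis: {a - 1/2b + 1, b^2 - 17/3b + 20/3}.

From the last basis element, b^2 - 17/3b + 20/3 = 0, so b takes values in {5/3, 4}. Each choice, substituted upward through the basis, yields the corresponding point(s) of the solution set.
  b = 5/3: the earlier basis element becomes a + 1/6 = 0, giving a = -1/6 — point (-1/6, 5/3).
  b = 4: the earlier basis element becomes a - 1 = 0, giving a = 1 — point (1, 4).

{(-1/6, 5/3), (1, 4)}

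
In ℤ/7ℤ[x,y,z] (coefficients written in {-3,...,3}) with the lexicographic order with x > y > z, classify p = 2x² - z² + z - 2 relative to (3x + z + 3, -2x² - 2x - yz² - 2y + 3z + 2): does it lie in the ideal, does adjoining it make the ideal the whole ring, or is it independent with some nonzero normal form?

First compute the reduced Gröbner basis of I by Buchberger's algorithm.
f_1 = 3x + z + 3, LT = x.
f_2 = -2x² - 2x - yz² - 2y + 3z + 2, LT = x².

S(f_1,f_2): lcm = x². S = -2xz + 3yz² - y - 2z + 1.
  leading term xz: subtract (-3z)·f_1 from -2xz + 3yz² - y - 2z + 1 → 3yz² - y + 3z² + 1
  leading term yz²: no divisor's leading term divides it; move 3yz² to the remainder.
  leading term y: no divisor's leading term divides it; move -y to the remainder.
  leading term z²: no divisor's leading term divides it; move 3z² to the remainder.
  leading term 1: no divisor's leading term divides it; move 1 to the remainder.
  remainder 3yz² - y + 3z² + 1 ≠ 0; add h_3 = 3yz² - y + 3z² + 1 to the basis.

The other S-polynomials (S(f_1,h_3), S(f_2,h_3)) all reduce to 0 modulo the current basis, so we have a Gröbner basis.
Inter-reduce: drop elements whose leading term is divisible by another's, tail-reduce, and make monic.
Reduced Gröbner basis: {x - 2z + 1, yz² + 2y + z² - 2}.
Label its elements g_1 = x - 2z + 1, g_2 = yz² + 2y + z² - 2.

Reduce p = 2x² - z² + z - 2 modulo G:
  leading term x²: subtract (2x)·g_1 from 2x² - z² + z - 2 → -3xz - 2x - z² + z - 2
  leading term xz: subtract (-3z)·g_1 from -3xz - 2x - z² + z - 2 → -2x - 3z - 2
  leading term x: subtract (-2)·g_1 from -2x - 3z - 2 → 0
  normal form = 0.
Since the normal form is 0, p ∈ I.

The remainder on division by a Gröbner basis is unique — it is the normal form.

2x² - z² + z - 2 lies in I (it reduces to 0).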